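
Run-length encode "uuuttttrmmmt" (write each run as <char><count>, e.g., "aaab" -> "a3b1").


Input: 'uuuttttrmmmt'
Operation: identify consecutive runs
Runs: 'uuu' -> u3, 'tttt' -> t4, 'r' -> r1, 'mmm' -> m3, 't' -> t1
Encoded: u3t4r1m3t1


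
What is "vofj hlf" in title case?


Input string: 'vofj hlf'
Operation: capitalize first letter of each word
Word transformations: 'vofj'->'Vofj', 'hlf'->'Hlf'
Result: Vofj Hlf


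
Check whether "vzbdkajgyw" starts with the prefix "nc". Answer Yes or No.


Input string: 'vzbdkajgyw'
Prefix to check: 'nc'
First 2 characters of input: 'vz'
Match: False
Result: No


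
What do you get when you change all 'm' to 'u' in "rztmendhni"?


Input string: 'rztmendhni'
Operation: replace 'm' with 'u'
Positions of 'm': 3
After replacement: rztuendhni


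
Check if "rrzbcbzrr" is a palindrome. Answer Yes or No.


Input string: 'rrzbcbzrr'
Reversed: 'rrzbcbzrr'
Compare pairs: s[0]='r' vs s[8]='r' (match), s[1]='r' vs s[7]='r' (match), s[2]='z' vs s[6]='z' (match), s[3]='b' vs s[5]='b' (match)
Palindrome: Yes


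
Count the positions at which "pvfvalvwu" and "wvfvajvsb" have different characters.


String 1: 'pvfvalvwu'
String 2: 'wvfvajvsb'
Compare each position: pos 0: 'p'!='w', pos 1: 'v'=='v', pos 2: 'f'=='f', pos 3: 'v'=='v', pos 4: 'a'=='a', pos 5: 'l'!='j', pos 6: 'v'=='v', pos 7: 'w'!='s', pos 8: 'u'!='b'
Differing positions: 4
Hamming distance: 4


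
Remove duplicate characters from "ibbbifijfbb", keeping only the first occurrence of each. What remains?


Input: 'ibbbifijfbb'
Operation: keep first occurrence of each character
Scan: s[0]='i' new -> keep; s[1]='b' new -> keep; s[2]='b' seen -> skip; s[3]='b' seen -> skip; s[4]='i' seen -> skip; s[5]='f' new -> keep; s[6]='i' seen -> skip; s[7]='j' new -> keep; s[8]='f' seen -> skip; s[9]='b' seen -> skip; s[10]='b' seen -> skip
Result: ibfj


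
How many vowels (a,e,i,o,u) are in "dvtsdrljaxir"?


Input string: 'dvtsdrljaxir'
Operation: count vowels (a, e, i, o, u)
Scan: s[0]='d', s[1]='v', s[2]='t', s[3]='s', s[4]='d', s[5]='r', s[6]='l', s[7]='j', s[8]='a' (vowel), s[9]='x', s[10]='i' (vowel), s[11]='r'
Vowels found: 2
Result: 2


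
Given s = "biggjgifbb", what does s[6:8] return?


Input string: 'biggjgifbb'
Operation: slice [6:8]
Extract characters: s[6]='i', s[7]='f'
Result: if


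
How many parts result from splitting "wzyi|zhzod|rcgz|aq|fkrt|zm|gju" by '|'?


Input string: 'wzyi|zhzod|rcgz|aq|fkrt|zm|gju'
Delimiter: '|'
Split result: 'wzyi', 'zhzod', 'rcgz', 'aq', 'fkrt', 'zm', 'gju'
Number of parts: 7


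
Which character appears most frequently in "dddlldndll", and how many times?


Input: 'dddlldndll'
Operation: tally each character
Counts: 'd':5, 'l':4, 'n':1
Maximum: 'd' appears 5 times


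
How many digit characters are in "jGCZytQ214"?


Input string: 'jGCZytQ214'
Operation: count digit characters (0-9)
Scan: 'j', 'G', 'C', 'Z', 'y', 't', 'Q', '2'(digit), '1'(digit), '4'(digit)
Digits found: 3
Result: 3


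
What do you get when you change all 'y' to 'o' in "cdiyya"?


Input string: 'cdiyya'
Operation: replace 'y' with 'o'
Positions of 'y': 3, 4
After replacement: cdiooa


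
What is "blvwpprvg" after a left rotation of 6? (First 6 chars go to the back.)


Input: 'blvwpprvg', shift = 6
Operation: split at index 6 and swap parts
Front part s[0:6] = 'blvwpp'
Back part s[6:] = 'rvg'
Rotated = back + front = 'rvg' + 'blvwpp'
Result: rvgblvwpp


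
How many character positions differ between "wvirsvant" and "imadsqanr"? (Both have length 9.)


String 1: 'wvirsvant'
String 2: 'imadsqanr'
Compare each position: pos 0: 'w'!='i', pos 1: 'v'!='m', pos 2: 'i'!='a', pos 3: 'r'!='d', pos 4: 's'=='s', pos 5: 'v'!='q', pos 6: 'a'=='a', pos 7: 'n'=='n', pos 8: 't'!='r'
Differing positions: 6
Hamming distance: 6


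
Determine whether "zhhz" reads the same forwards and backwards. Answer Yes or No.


Input string: 'zhhz'
Reversed: 'zhhz'
Compare pairs: s[0]='z' vs s[3]='z' (match), s[1]='h' vs s[2]='h' (match)
Palindrome: Yes


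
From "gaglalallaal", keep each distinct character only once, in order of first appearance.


Input: 'gaglalallaal'
Operation: keep first occurrence of each character
Scan: s[0]='g' new -> keep; s[1]='a' new -> keep; s[2]='g' seen -> skip; s[3]='l' new -> keep; s[4]='a' seen -> skip; s[5]='l' seen -> skip; s[6]='a' seen -> skip; s[7]='l' seen -> skip; s[8]='l' seen -> skip; s[9]='a' seen -> skip; s[10]='a' seen -> skip; s[11]='l' seen -> skip
Result: gal


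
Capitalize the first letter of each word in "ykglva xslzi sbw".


Input string: 'ykglva xslzi sbw'
Operation: capitalize first letter of each word
Word transformations: 'ykglva'->'Ykglva', 'xslzi'->'Xslzi', 'sbw'->'Sbw'
Result: Ykglva Xslzi Sbw


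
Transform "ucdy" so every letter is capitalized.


Input string: 'ucdy'
Operation: convert each letter to uppercase
Mapping: 'u'->'U', 'c'->'C', 'd'->'D', 'y'->'Y'
Result: UCDY


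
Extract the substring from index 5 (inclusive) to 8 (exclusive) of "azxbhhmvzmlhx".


Input string: 'azxbhhmvzmlhx'
Operation: slice [5:8]
Extract characters: s[5]='h', s[6]='m', s[7]='v'
Result: hmv


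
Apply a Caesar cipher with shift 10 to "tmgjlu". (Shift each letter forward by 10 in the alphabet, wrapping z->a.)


Input: 'tmgjlu', shift = 10
Operation: for each letter, (position + 10) mod 26
Mapping: 't'(19+10=29, 29 mod 26=3)->'d', 'm'(12+10=22)->'w', 'g'(6+10=16)->'q', 'j'(9+10=19)->'t', 'l'(11+10=21)->'v', 'u'(20+10=30, 30 mod 26=4)->'e'
Result: dwqtve


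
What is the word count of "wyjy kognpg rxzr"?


Input string: 'wyjy kognpg rxzr'
Operation: split by spaces
Words found: 'wyjy', 'kognpg', 'rxzr'
Word count: 3


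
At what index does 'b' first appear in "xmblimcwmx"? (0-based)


Input string: 'xmblimcwmx'
Target: 'b'
Scanning left to right: s[0]='x', s[1]='m', s[2]='b'
First match at index: 2


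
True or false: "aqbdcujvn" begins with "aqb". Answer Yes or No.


Input string: 'aqbdcujvn'
Prefix to check: 'aqb'
First 3 characters of input: 'aqb'
Match: True
Result: Yes


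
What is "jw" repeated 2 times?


Input string: 'jw'
Operation: repeat 2 times
Concatenation: 'jw' + 'jw'
Result: jwjw


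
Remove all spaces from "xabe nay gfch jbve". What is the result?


Input string: 'xabe nay gfch jbve'
Operation: remove all spaces
Words: 'xabe', 'nay', 'gfch', 'jbve'
Join without spaces: xabenaygfchjbve


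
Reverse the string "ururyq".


Input string: 'ururyq'
Operation: reverse character order
Original order: 'u' -> 'r' -> 'u' -> 'r' -> 'y' -> 'q'
Reversed order: 'q' -> 'y' -> 'r' -> 'u' -> 'r' -> 'u'
Result: qyruru


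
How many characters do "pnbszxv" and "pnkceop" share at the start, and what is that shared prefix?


String 1: 'pnbszxv'
String 2: 'pnkceop'
Compare position by position:
pos 0: 'p' vs 'p' match
pos 1: 'n' vs 'n' match
pos 2: 'b' vs 'k' differ -> stop
Longest common prefix: "pn" (length 2)


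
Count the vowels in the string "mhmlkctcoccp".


Input string: 'mhmlkctcoccp'
Operation: count vowels (a, e, i, o, u)
Scan: s[0]='m', s[1]='h', s[2]='m', s[3]='l', s[4]='k', s[5]='c', s[6]='t', s[7]='c', s[8]='o' (vowel), s[9]='c', s[10]='c', s[11]='p'
Vowels found: 1
Result: 1


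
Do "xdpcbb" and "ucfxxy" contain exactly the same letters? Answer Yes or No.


String 1: 'xdpcbb' -> sorted: 'bbcdpx'
String 2: 'ucfxxy' -> sorted: 'cfuxxy'
Compare sorted forms: 'bbcdpx' != 'cfuxxy'
Anagram: No


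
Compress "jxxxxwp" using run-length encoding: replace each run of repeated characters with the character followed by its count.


Input: 'jxxxxwp'
Operation: identify consecutive runs
Runs: 'j' -> j1, 'xxxx' -> x4, 'w' -> w1, 'p' -> p1
Encoded: j1x4w1p1


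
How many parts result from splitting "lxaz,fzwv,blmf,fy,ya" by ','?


Input string: 'lxaz,fzwv,blmf,fy,ya'
Delimiter: ','
Split result: 'lxaz', 'fzwv', 'blmf', 'fy', 'ya'
Number of parts: 5


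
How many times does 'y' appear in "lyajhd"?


Input string: 'lyajhd'
Target character: 'y'
Scan each position: s[1]='y'
Matches found at indices: 1
Total: 1


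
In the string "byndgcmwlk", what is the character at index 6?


Input string: 'byndgcmwlk'
Operation: get character at index 6
Index mapping: s[0]='b', s[1]='y', s[2]='n', s[3]='d', s[4]='g', s[5]='c', s[6]='m'
Result: 'm'


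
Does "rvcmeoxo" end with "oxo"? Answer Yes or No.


Input string: 'rvcmeoxo'
Suffix to check: 'oxo'
Last 3 characters of input: 'oxo'
Match: True
Result: Yes


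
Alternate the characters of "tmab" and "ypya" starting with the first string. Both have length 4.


String 1: 'tmab'
String 2: 'ypya'
Operation: alternate characters
Pairs: 't'+'y', 'm'+'p', 'a'+'y', 'b'+'a'
Result: tympayba


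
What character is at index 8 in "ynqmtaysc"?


Input string: 'ynqmtaysc'
Operation: get character at index 8
Index mapping: s[0]='y', s[1]='n', s[2]='q', s[3]='m', s[4]='t', s[5]='a', s[6]='y', s[7]='s', s[8]='c'
Result: 'c'


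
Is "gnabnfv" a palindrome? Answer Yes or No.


Input string: 'gnabnfv'
Reversed: 'vfnbang'
Compare pairs: s[0]='g' vs s[6]='v' (mismatch), s[1]='n' vs s[5]='f' (mismatch), s[2]='a' vs s[4]='n' (mismatch)
Palindrome: No


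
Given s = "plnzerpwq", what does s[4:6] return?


Input string: 'plnzerpwq'
Operation: slice [4:6]
Extract characters: s[4]='e', s[5]='r'
Result: er


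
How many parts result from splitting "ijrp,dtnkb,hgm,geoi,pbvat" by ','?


Input string: 'ijrp,dtnkb,hgm,geoi,pbvat'
Delimiter: ','
Split result: 'ijrp', 'dtnkb', 'hgm', 'geoi', 'pbvat'
Number of parts: 5


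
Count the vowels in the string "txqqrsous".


Input string: 'txqqrsous'
Operation: count vowels (a, e, i, o, u)
Scan: s[0]='t', s[1]='x', s[2]='q', s[3]='q', s[4]='r', s[5]='s', s[6]='o' (vowel), s[7]='u' (vowel), s[8]='s'
Vowels found: 2
Result: 2


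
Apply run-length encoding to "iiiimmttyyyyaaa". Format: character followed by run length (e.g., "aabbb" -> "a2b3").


Input: 'iiiimmttyyyyaaa'
Operation: identify consecutive runs
Runs: 'iiii' -> i4, 'mm' -> m2, 'tt' -> t2, 'yyyy' -> y4, 'aaa' -> a3
Encoded: i4m2t2y4a3


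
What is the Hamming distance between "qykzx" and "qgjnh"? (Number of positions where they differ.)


String 1: 'qykzx'
String 2: 'qgjnh'
Compare each position: pos 0: 'q'=='q', pos 1: 'y'!='g', pos 2: 'k'!='j', pos 3: 'z'!='n', pos 4: 'x'!='h'
Differing positions: 4
Hamming distance: 4


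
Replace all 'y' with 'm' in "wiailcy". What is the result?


Input string: 'wiailcy'
Operation: replace 'y' with 'm'
Positions of 'y': 6
After replacement: wiailcm


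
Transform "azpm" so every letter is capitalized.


Input string: 'azpm'
Operation: convert each letter to uppercase
Mapping: 'a'->'A', 'z'->'Z', 'p'->'P', 'm'->'M'
Result: AZPM


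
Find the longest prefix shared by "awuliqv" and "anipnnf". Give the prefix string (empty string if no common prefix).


String 1: 'awuliqv'
String 2: 'anipnnf'
Compare position by position:
pos 0: 'a' vs 'a' match
pos 1: 'w' vs 'n' differ -> stop
Longest common prefix: "a" (length 1)


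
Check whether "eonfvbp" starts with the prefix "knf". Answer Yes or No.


Input string: 'eonfvbp'
Prefix to check: 'knf'
First 3 characters of input: 'eon'
Match: False
Result: No


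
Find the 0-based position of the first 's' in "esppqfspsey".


Input string: 'esppqfspsey'
Target: 's'
Scanning left to right: s[0]='e', s[1]='s'
First match at index: 1


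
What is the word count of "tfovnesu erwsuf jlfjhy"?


Input string: 'tfovnesu erwsuf jlfjhy'
Operation: split by spaces
Words found: 'tfovnesu', 'erwsuf', 'jlfjhy'
Word count: 3


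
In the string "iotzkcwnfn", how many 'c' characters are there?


Input string: 'iotzkcwnfn'
Target character: 'c'
Scan each position: s[5]='c'
Matches found at indices: 5
Total: 1


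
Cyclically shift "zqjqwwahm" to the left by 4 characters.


Input: 'zqjqwwahm', shift = 4
Operation: split at index 4 and swap parts
Front part s[0:4] = 'zqjq'
Back part s[4:] = 'wwahm'
Rotated = back + front = 'wwahm' + 'zqjq'
Result: wwahmzqjq


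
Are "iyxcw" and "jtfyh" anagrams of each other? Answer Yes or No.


String 1: 'iyxcw' -> sorted: 'ciwxy'
String 2: 'jtfyh' -> sorted: 'fhjty'
Compare sorted forms: 'ciwxy' != 'fhjty'
Anagram: No


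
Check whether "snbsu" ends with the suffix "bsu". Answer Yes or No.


Input string: 'snbsu'
Suffix to check: 'bsu'
Last 3 characters of input: 'bsu'
Match: True
Result: Yes


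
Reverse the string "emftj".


Input string: 'emftj'
Operation: reverse character order
Original order: 'e' -> 'm' -> 'f' -> 't' -> 'j'
Reversed order: 'j' -> 't' -> 'f' -> 'm' -> 'e'
Result: jtfme


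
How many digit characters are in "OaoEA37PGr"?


Input string: 'OaoEA37PGr'
Operation: count digit characters (0-9)
Scan: 'O', 'a', 'o', 'E', 'A', '3'(digit), '7'(digit), 'P', 'G', 'r'
Digits found: 2
Result: 2


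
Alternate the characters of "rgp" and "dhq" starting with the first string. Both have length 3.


String 1: 'rgp'
String 2: 'dhq'
Operation: alternate characters
Pairs: 'r'+'d', 'g'+'h', 'p'+'q'
Result: rdghpq


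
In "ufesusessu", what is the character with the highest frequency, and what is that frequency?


Input: 'ufesusessu'
Operation: tally each character
Counts: 'e':2, 'f':1, 's':4, 'u':3
Maximum: 's' appears 4 times


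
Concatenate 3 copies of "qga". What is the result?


Input string: 'qga'
Operation: repeat 3 times
Concatenation: 'qga' + 'qga' + 'qga'
Result: qgaqgaqga


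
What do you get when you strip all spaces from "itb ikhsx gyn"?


Input string: 'itb ikhsx gyn'
Operation: remove all spaces
Words: 'itb', 'ikhsx', 'gyn'
Join without spaces: itbikhsxgyn


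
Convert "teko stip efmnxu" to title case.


Input string: 'teko stip efmnxu'
Operation: capitalize first letter of each word
Word transformations: 'teko'->'Teko', 'stip'->'Stip', 'efmnxu'->'Efmnxu'
Result: Teko Stip Efmnxu


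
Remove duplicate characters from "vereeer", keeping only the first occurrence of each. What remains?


Input: 'vereeer'
Operation: keep first occurrence of each character
Scan: s[0]='v' new -> keep; s[1]='e' new -> keep; s[2]='r' new -> keep; s[3]='e' seen -> skip; s[4]='e' seen -> skip; s[5]='e' seen -> skip; s[6]='r' seen -> skip
Result: ver


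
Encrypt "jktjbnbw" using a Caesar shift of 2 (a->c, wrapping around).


Input: 'jktjbnbw', shift = 2
Operation: for each letter, (position + 2) mod 26
Mapping: 'j'(9+2=11)->'l', 'k'(10+2=12)->'m', 't'(19+2=21)->'v', 'j'(9+2=11)->'l', 'b'(1+2=3)->'d', 'n'(13+2=15)->'p', 'b'(1+2=3)->'d', 'w'(22+2=24)->'y'
Result: lmvldpdy


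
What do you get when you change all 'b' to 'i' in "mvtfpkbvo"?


Input string: 'mvtfpkbvo'
Operation: replace 'b' with 'i'
Positions of 'b': 6
After replacement: mvtfpkivo


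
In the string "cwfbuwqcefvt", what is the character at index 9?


Input string: 'cwfbuwqcefvt'
Operation: get character at index 9
Index mapping: s[0]='c', s[1]='w', s[2]='f', s[3]='b', s[4]='u', s[5]='w', s[6]='q', s[7]='c', s[8]='e', s[9]='f'
Result: 'f'


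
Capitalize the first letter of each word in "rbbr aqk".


Input string: 'rbbr aqk'
Operation: capitalize first letter of each word
Word transformations: 'rbbr'->'Rbbr', 'aqk'->'Aqk'
Result: Rbbr Aqk


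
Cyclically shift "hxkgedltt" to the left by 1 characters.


Input: 'hxkgedltt', shift = 1
Operation: split at index 1 and swap parts
Front part s[0:1] = 'h'
Back part s[1:] = 'xkgedltt'
Rotated = back + front = 'xkgedltt' + 'h'
Result: xkgedltth


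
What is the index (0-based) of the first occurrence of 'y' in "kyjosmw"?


Input string: 'kyjosmw'
Target: 'y'
Scanning left to right: s[0]='k', s[1]='y'
First match at index: 1


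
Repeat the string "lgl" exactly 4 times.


Input string: 'lgl'
Operation: repeat 4 times
Concatenation: 'lgl' + 'lgl' + 'lgl' + 'lgl'
Result: lgllgllgllgl


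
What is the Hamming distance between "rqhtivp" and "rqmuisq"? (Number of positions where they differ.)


String 1: 'rqhtivp'
String 2: 'rqmuisq'
Compare each position: pos 0: 'r'=='r', pos 1: 'q'=='q', pos 2: 'h'!='m', pos 3: 't'!='u', pos 4: 'i'=='i', pos 5: 'v'!='s', pos 6: 'p'!='q'
Differing positions: 4
Hamming distance: 4


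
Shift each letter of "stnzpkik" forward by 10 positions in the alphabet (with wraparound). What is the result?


Input: 'stnzpkik', shift = 10
Operation: for each letter, (position + 10) mod 26
Mapping: 's'(18+10=28, 28 mod 26=2)->'c', 't'(19+10=29, 29 mod 26=3)->'d', 'n'(13+10=23)->'x', 'z'(25+10=35, 35 mod 26=9)->'j', 'p'(15+10=25)->'z', 'k'(10+10=20)->'u', 'i'(8+10=18)->'s', 'k'(10+10=20)->'u'
Result: cdxjzusu


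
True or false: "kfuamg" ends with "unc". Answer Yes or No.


Input string: 'kfuamg'
Suffix to check: 'unc'
Last 3 characters of input: 'amg'
Match: False
Result: No


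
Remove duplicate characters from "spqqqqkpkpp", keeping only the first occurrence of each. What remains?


Input: 'spqqqqkpkpp'
Operation: keep first occurrence of each character
Scan: s[0]='s' new -> keep; s[1]='p' new -> keep; s[2]='q' new -> keep; s[3]='q' seen -> skip; s[4]='q' seen -> skip; s[5]='q' seen -> skip; s[6]='k' new -> keep; s[7]='p' seen -> skip; s[8]='k' seen -> skip; s[9]='p' seen -> skip; s[10]='p' seen -> skip
Result: spqk


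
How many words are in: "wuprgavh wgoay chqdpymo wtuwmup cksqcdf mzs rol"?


Input string: 'wuprgavh wgoay chqdpymo wtuwmup cksqcdf mzs rol'
Operation: split by spaces
Words found: 'wuprgavh', 'wgoay', 'chqdpymo', 'wtuwmup', 'cksqcdf', 'mzs', 'rol'
Word count: 7


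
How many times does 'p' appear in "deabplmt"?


Input string: 'deabplmt'
Target character: 'p'
Scan each position: s[4]='p'
Matches found at indices: 4
Total: 1


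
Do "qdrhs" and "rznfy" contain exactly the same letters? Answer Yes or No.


String 1: 'qdrhs' -> sorted: 'dhqrs'
String 2: 'rznfy' -> sorted: 'fnryz'
Compare sorted forms: 'dhqrs' != 'fnryz'
Anagram: No


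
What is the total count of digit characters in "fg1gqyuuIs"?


Input string: 'fg1gqyuuIs'
Operation: count digit characters (0-9)
Scan: 'f', 'g', '1'(digit), 'g', 'q', 'y', 'u', 'u', 'I', 's'
Digits found: 1
Result: 1


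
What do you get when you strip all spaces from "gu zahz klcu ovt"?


Input string: 'gu zahz klcu ovt'
Operation: remove all spaces
Words: 'gu', 'zahz', 'klcu', 'ovt'
Join without spaces: guzahzklcuovt


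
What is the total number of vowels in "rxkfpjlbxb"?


Input string: 'rxkfpjlbxb'
Operation: count vowels (a, e, i, o, u)
Scan: s[0]='r', s[1]='x', s[2]='k', s[3]='f', s[4]='p', s[5]='j', s[6]='l', s[7]='b', s[8]='x', s[9]='b'
Vowels found: 0
Result: 0


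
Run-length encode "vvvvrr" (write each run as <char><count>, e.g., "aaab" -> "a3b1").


Input: 'vvvvrr'
Operation: identify consecutive runs
Runs: 'vvvv' -> v4, 'rr' -> r2
Encoded: v4r2


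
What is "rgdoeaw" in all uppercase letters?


Input string: 'rgdoeaw'
Operation: convert each letter to uppercase
Mapping: 'r'->'R', 'g'->'G', 'd'->'D', 'o'->'O', 'e'->'E', 'a'->'A', 'w'->'W'
Result: RGDOEAW


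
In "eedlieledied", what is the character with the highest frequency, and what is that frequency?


Input: 'eedlieledied'
Operation: tally each character
Counts: 'd':3, 'e':5, 'i':2, 'l':2
Maximum: 'e' appears 5 times


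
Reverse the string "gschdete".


Input string: 'gschdete'
Operation: reverse character order
Original order: 'g' -> 's' -> 'c' -> 'h' -> 'd' -> 'e' -> 't' -> 'e'
Reversed order: 'e' -> 't' -> 'e' -> 'd' -> 'h' -> 'c' -> 's' -> 'g'
Result: etedhcsg


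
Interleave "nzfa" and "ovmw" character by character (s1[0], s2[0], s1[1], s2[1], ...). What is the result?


String 1: 'nzfa'
String 2: 'ovmw'
Operation: alternate characters
Pairs: 'n'+'o', 'z'+'v', 'f'+'m', 'a'+'w'
Result: nozvfmaw


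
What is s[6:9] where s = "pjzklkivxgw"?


Input string: 'pjzklkivxgw'
Operation: slice [6:9]
Extract characters: s[6]='i', s[7]='v', s[8]='x'
Result: ivx


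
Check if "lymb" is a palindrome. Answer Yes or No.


Input string: 'lymb'
Reversed: 'bmyl'
Compare pairs: s[0]='l' vs s[3]='b' (mismatch), s[1]='y' vs s[2]='m' (mismatch)
Palindrome: No


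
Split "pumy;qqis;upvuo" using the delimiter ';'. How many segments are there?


Input string: 'pumy;qqis;upvuo'
Delimiter: ';'
Split result: 'pumy', 'qqis', 'upvuo'
Number of parts: 3


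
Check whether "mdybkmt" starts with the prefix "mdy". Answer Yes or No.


Input string: 'mdybkmt'
Prefix to check: 'mdy'
First 3 characters of input: 'mdy'
Match: True
Result: Yes


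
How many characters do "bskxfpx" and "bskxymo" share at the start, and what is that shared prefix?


String 1: 'bskxfpx'
String 2: 'bskxymo'
Compare position by position:
pos 0: 'b' vs 'b' match
pos 1: 's' vs 's' match
pos 2: 'k' vs 'k' match
pos 3: 'x' vs 'x' match
pos 4: 'f' vs 'y' differ -> stop
Longest common prefix: "bskx" (length 4)


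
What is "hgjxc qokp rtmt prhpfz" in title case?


Input string: 'hgjxc qokp rtmt prhpfz'
Operation: capitalize first letter of each word
Word transformations: 'hgjxc'->'Hgjxc', 'qokp'->'Qokp', 'rtmt'->'Rtmt', 'prhpfz'->'Prhpfz'
Result: Hgjxc Qokp Rtmt Prhpfz


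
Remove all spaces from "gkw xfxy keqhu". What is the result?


Input string: 'gkw xfxy keqhu'
Operation: remove all spaces
Words: 'gkw', 'xfxy', 'keqhu'
Join without spaces: gkwxfxykeqhu


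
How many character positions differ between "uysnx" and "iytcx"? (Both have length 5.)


String 1: 'uysnx'
String 2: 'iytcx'
Compare each position: pos 0: 'u'!='i', pos 1: 'y'=='y', pos 2: 's'!='t', pos 3: 'n'!='c', pos 4: 'x'=='x'
Differing positions: 3
Hamming distance: 3


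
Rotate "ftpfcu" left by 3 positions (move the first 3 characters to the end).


Input: 'ftpfcu', shift = 3
Operation: split at index 3 and swap parts
Front part s[0:3] = 'ftp'
Back part s[3:] = 'fcu'
Rotated = back + front = 'fcu' + 'ftp'
Result: fcuftp


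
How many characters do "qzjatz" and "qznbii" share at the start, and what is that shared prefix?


String 1: 'qzjatz'
String 2: 'qznbii'
Compare position by position:
pos 0: 'q' vs 'q' match
pos 1: 'z' vs 'z' match
pos 2: 'j' vs 'n' differ -> stop
Longest common prefix: "qz" (length 2)


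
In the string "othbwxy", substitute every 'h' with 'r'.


Input string: 'othbwxy'
Operation: replace 'h' with 'r'
Positions of 'h': 2
After replacement: otrbwxy


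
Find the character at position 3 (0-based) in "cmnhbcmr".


Input string: 'cmnhbcmr'
Operation: get character at index 3
Index mapping: s[0]='c', s[1]='m', s[2]='n', s[3]='h'
Result: 'h'


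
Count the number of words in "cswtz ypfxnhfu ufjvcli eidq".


Input string: 'cswtz ypfxnhfu ufjvcli eidq'
Operation: split by spaces
Words found: 'cswtz', 'ypfxnhfu', 'ufjvcli', 'eidq'
Word count: 4


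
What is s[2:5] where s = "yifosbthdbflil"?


Input string: 'yifosbthdbflil'
Operation: slice [2:5]
Extract characters: s[2]='f', s[3]='o', s[4]='s'
Result: fos


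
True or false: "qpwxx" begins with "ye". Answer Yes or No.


Input string: 'qpwxx'
Prefix to check: 'ye'
First 2 characters of input: 'qp'
Match: False
Result: No


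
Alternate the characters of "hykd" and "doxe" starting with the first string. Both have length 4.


String 1: 'hykd'
String 2: 'doxe'
Operation: alternate characters
Pairs: 'h'+'d', 'y'+'o', 'k'+'x', 'd'+'e'
Result: hdyokxde


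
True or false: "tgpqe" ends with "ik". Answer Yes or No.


Input string: 'tgpqe'
Suffix to check: 'ik'
Last 2 characters of input: 'qe'
Match: False
Result: No


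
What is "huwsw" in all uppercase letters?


Input string: 'huwsw'
Operation: convert each letter to uppercase
Mapping: 'h'->'H', 'u'->'U', 'w'->'W', 's'->'S', 'w'->'W'
Result: HUWSW


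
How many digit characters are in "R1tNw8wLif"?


Input string: 'R1tNw8wLif'
Operation: count digit characters (0-9)
Scan: 'R', '1'(digit), 't', 'N', 'w', '8'(digit), 'w', 'L', 'i', 'f'
Digits found: 2
Result: 2


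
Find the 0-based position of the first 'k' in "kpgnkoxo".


Input string: 'kpgnkoxo'
Target: 'k'
Scanning left to right: s[0]='k'
First match at index: 0


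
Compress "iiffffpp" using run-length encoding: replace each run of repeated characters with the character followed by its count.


Input: 'iiffffpp'
Operation: identify consecutive runs
Runs: 'ii' -> i2, 'ffff' -> f4, 'pp' -> p2
Encoded: i2f4p2


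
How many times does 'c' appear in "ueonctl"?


Input string: 'ueonctl'
Target character: 'c'
Scan each position: s[4]='c'
Matches found at indices: 4
Total: 1


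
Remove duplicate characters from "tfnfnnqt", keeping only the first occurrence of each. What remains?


Input: 'tfnfnnqt'
Operation: keep first occurrence of each character
Scan: s[0]='t' new -> keep; s[1]='f' new -> keep; s[2]='n' new -> keep; s[3]='f' seen -> skip; s[4]='n' seen -> skip; s[5]='n' seen -> skip; s[6]='q' new -> keep; s[7]='t' seen -> skip
Result: tfnq


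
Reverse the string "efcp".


Input string: 'efcp'
Operation: reverse character order
Original order: 'e' -> 'f' -> 'c' -> 'p'
Reversed order: 'p' -> 'c' -> 'f' -> 'e'
Result: pcfe


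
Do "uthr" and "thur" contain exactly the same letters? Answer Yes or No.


String 1: 'uthr' -> sorted: 'hrtu'
String 2: 'thur' -> sorted: 'hrtu'
Compare sorted forms: 'hrtu' == 'hrtu'
Anagram: Yes


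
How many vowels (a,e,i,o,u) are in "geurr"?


Input string: 'geurr'
Operation: count vowels (a, e, i, o, u)
Scan: s[0]='g', s[1]='e' (vowel), s[2]='u' (vowel), s[3]='r', s[4]='r'
Vowels found: 2
Result: 2


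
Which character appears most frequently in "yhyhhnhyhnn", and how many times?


Input: 'yhyhhnhyhnn'
Operation: tally each character
Counts: 'h':5, 'n':3, 'y':3
Maximum: 'h' appears 5 times


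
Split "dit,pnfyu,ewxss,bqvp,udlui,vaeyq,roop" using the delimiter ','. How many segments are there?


Input string: 'dit,pnfyu,ewxss,bqvp,udlui,vaeyq,roop'
Delimiter: ','
Split result: 'dit', 'pnfyu', 'ewxss', 'bqvp', 'udlui', 'vaeyq', 'roop'
Number of parts: 7


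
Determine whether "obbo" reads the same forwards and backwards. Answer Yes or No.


Input string: 'obbo'
Reversed: 'obbo'
Compare pairs: s[0]='o' vs s[3]='o' (match), s[1]='b' vs s[2]='b' (match)
Palindrome: Yes


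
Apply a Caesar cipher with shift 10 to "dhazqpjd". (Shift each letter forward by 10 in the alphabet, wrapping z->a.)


Input: 'dhazqpjd', shift = 10
Operation: for each letter, (position + 10) mod 26
Mapping: 'd'(3+10=13)->'n', 'h'(7+10=17)->'r', 'a'(0+10=10)->'k', 'z'(25+10=35, 35 mod 26=9)->'j', 'q'(16+10=26, 26 mod 26=0)->'a', 'p'(15+10=25)->'z', 'j'(9+10=19)->'t', 'd'(3+10=13)->'n'
Result: nrkjaztn


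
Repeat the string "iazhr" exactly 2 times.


Input string: 'iazhr'
Operation: repeat 2 times
Concatenation: 'iazhr' + 'iazhr'
Result: iazhriazhr


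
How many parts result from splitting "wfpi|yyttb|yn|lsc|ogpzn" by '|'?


Input string: 'wfpi|yyttb|yn|lsc|ogpzn'
Delimiter: '|'
Split result: 'wfpi', 'yyttb', 'yn', 'lsc', 'ogpzn'
Number of parts: 5


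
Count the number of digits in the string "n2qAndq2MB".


Input string: 'n2qAndq2MB'
Operation: count digit characters (0-9)
Scan: 'n', '2'(digit), 'q', 'A', 'n', 'd', 'q', '2'(digit), 'M', 'B'
Digits found: 2
Result: 2


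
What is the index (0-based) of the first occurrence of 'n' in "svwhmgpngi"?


Input string: 'svwhmgpngi'
Target: 'n'
Scanning left to right: s[0]='s', s[1]='v', s[2]='w', s[3]='h', s[4]='m', s[5]='g', s[6]='p', s[7]='n'
First match at index: 7


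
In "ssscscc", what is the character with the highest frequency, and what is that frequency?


Input: 'ssscscc'
Operation: tally each character
Counts: 'c':3, 's':4
Maximum: 's' appears 4 times


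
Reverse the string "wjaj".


Input string: 'wjaj'
Operation: reverse character order
Original order: 'w' -> 'j' -> 'a' -> 'j'
Reversed order: 'j' -> 'a' -> 'j' -> 'w'
Result: jajw


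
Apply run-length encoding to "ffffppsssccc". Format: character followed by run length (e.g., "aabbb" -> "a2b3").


Input: 'ffffppsssccc'
Operation: identify consecutive runs
Runs: 'ffff' -> f4, 'pp' -> p2, 'sss' -> s3, 'ccc' -> c3
Encoded: f4p2s3c3


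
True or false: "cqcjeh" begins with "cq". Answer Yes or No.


Input string: 'cqcjeh'
Prefix to check: 'cq'
First 2 characters of input: 'cq'
Match: True
Result: Yes


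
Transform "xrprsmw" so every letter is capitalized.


Input string: 'xrprsmw'
Operation: convert each letter to uppercase
Mapping: 'x'->'X', 'r'->'R', 'p'->'P', 'r'->'R', 's'->'S', 'm'->'M', 'w'->'W'
Result: XRPRSMW


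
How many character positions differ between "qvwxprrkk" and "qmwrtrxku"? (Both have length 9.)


String 1: 'qvwxprrkk'
String 2: 'qmwrtrxku'
Compare each position: pos 0: 'q'=='q', pos 1: 'v'!='m', pos 2: 'w'=='w', pos 3: 'x'!='r', pos 4: 'p'!='t', pos 5: 'r'=='r', pos 6: 'r'!='x', pos 7: 'k'=='k', pos 8: 'k'!='u'
Differing positions: 5
Hamming distance: 5


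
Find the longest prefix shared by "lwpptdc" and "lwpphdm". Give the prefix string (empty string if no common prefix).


String 1: 'lwpptdc'
String 2: 'lwpphdm'
Compare position by position:
pos 0: 'l' vs 'l' match
pos 1: 'w' vs 'w' match
pos 2: 'p' vs 'p' match
pos 3: 'p' vs 'p' match
pos 4: 't' vs 'h' differ -> stop
Longest common prefix: "lwpp" (length 4)


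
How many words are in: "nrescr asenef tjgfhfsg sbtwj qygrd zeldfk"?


Input string: 'nrescr asenef tjgfhfsg sbtwj qygrd zeldfk'
Operation: split by spaces
Words found: 'nrescr', 'asenef', 'tjgfhfsg', 'sbtwj', 'qygrd', 'zeldfk'
Word count: 6


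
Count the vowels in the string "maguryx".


Input string: 'maguryx'
Operation: count vowels (a, e, i, o, u)
Scan: s[0]='m', s[1]='a' (vowel), s[2]='g', s[3]='u' (vowel), s[4]='r', s[5]='y', s[6]='x'
Vowels found: 2
Result: 2


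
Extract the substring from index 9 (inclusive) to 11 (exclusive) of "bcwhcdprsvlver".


Input string: 'bcwhcdprsvlver'
Operation: slice [9:11]
Extract characters: s[9]='v', s[10]='l'
Result: vl


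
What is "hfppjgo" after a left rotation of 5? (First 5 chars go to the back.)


Input: 'hfppjgo', shift = 5
Operation: split at index 5 and swap parts
Front part s[0:5] = 'hfppj'
Back part s[5:] = 'go'
Rotated = back + front = 'go' + 'hfppj'
Result: gohfppj


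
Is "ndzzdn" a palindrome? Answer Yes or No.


Input string: 'ndzzdn'
Reversed: 'ndzzdn'
Compare pairs: s[0]='n' vs s[5]='n' (match), s[1]='d' vs s[4]='d' (match), s[2]='z' vs s[3]='z' (match)
Palindrome: Yes


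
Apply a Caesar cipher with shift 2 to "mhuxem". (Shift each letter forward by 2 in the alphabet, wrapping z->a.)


Input: 'mhuxem', shift = 2
Operation: for each letter, (position + 2) mod 26
Mapping: 'm'(12+2=14)->'o', 'h'(7+2=9)->'j', 'u'(20+2=22)->'w', 'x'(23+2=25)->'z', 'e'(4+2=6)->'g', 'm'(12+2=14)->'o'
Result: ojwzgo


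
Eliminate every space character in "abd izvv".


Input string: 'abd izvv'
Operation: remove all spaces
Words: 'abd', 'izvv'
Join without spaces: abdizvv


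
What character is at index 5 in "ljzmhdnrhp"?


Input string: 'ljzmhdnrhp'
Operation: get character at index 5
Index mapping: s[0]='l', s[1]='j', s[2]='z', s[3]='m', s[4]='h', s[5]='d'
Result: 'd'


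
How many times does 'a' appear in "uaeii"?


Input string: 'uaeii'
Target character: 'a'
Scan each position: s[1]='a'
Matches found at indices: 1
Total: 1


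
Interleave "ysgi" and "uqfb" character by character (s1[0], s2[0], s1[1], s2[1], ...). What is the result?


String 1: 'ysgi'
String 2: 'uqfb'
Operation: alternate characters
Pairs: 'y'+'u', 's'+'q', 'g'+'f', 'i'+'b'
Result: yusqgfib


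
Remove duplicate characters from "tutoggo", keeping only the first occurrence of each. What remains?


Input: 'tutoggo'
Operation: keep first occurrence of each character
Scan: s[0]='t' new -> keep; s[1]='u' new -> keep; s[2]='t' seen -> skip; s[3]='o' new -> keep; s[4]='g' new -> keep; s[5]='g' seen -> skip; s[6]='o' seen -> skip
Result: tuog


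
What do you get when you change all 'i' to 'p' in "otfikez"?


Input string: 'otfikez'
Operation: replace 'i' with 'p'
Positions of 'i': 3
After replacement: otfpkez


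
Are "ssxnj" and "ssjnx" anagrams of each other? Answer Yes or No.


String 1: 'ssxnj' -> sorted: 'jnssx'
String 2: 'ssjnx' -> sorted: 'jnssx'
Compare sorted forms: 'jnssx' == 'jnssx'
Anagram: Yes


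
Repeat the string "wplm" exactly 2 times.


Input string: 'wplm'
Operation: repeat 2 times
Concatenation: 'wplm' + 'wplm'
Result: wplmwplm


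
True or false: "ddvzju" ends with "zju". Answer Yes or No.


Input string: 'ddvzju'
Suffix to check: 'zju'
Last 3 characters of input: 'zju'
Match: True
Result: Yes


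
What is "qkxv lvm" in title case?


Input string: 'qkxv lvm'
Operation: capitalize first letter of each word
Word transformations: 'qkxv'->'Qkxv', 'lvm'->'Lvm'
Result: Qkxv Lvm


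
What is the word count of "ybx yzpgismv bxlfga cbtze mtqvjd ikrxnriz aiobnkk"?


Input string: 'ybx yzpgismv bxlfga cbtze mtqvjd ikrxnriz aiobnkk'
Operation: split by spaces
Words found: 'ybx', 'yzpgismv', 'bxlfga', 'cbtze', 'mtqvjd', 'ikrxnriz', 'aiobnkk'
Word count: 7


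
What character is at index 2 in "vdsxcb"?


Input string: 'vdsxcb'
Operation: get character at index 2
Index mapping: s[0]='v', s[1]='d', s[2]='s'
Result: 's'


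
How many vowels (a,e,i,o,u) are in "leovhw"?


Input string: 'leovhw'
Operation: count vowels (a, e, i, o, u)
Scan: s[0]='l', s[1]='e' (vowel), s[2]='o' (vowel), s[3]='v', s[4]='h', s[5]='w'
Vowels found: 2
Result: 2


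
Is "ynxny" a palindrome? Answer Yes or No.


Input string: 'ynxny'
Reversed: 'ynxny'
Compare pairs: s[0]='y' vs s[4]='y' (match), s[1]='n' vs s[3]='n' (match)
Palindrome: Yes


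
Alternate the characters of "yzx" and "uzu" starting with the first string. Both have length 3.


String 1: 'yzx'
String 2: 'uzu'
Operation: alternate characters
Pairs: 'y'+'u', 'z'+'z', 'x'+'u'
Result: yuzzxu


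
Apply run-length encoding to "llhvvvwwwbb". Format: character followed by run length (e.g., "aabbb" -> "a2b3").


Input: 'llhvvvwwwbb'
Operation: identify consecutive runs
Runs: 'll' -> l2, 'h' -> h1, 'vvv' -> v3, 'www' -> w3, 'bb' -> b2
Encoded: l2h1v3w3b2


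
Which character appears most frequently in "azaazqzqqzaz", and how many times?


Input: 'azaazqzqqzaz'
Operation: tally each character
Counts: 'a':4, 'q':3, 'z':5
Maximum: 'z' appears 5 times


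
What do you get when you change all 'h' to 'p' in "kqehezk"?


Input string: 'kqehezk'
Operation: replace 'h' with 'p'
Positions of 'h': 3
After replacement: kqepezk


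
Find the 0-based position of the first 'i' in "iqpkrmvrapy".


Input string: 'iqpkrmvrapy'
Target: 'i'
Scanning left to right: s[0]='i'
First match at index: 0


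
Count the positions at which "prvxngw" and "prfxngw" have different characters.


String 1: 'prvxngw'
String 2: 'prfxngw'
Compare each position: pos 0: 'p'=='p', pos 1: 'r'=='r', pos 2: 'v'!='f', pos 3: 'x'=='x', pos 4: 'n'=='n', pos 5: 'g'=='g', pos 6: 'w'=='w'
Differing positions: 1
Hamming distance: 1


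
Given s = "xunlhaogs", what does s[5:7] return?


Input string: 'xunlhaogs'
Operation: slice [5:7]
Extract characters: s[5]='a', s[6]='o'
Result: ao


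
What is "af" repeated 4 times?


Input string: 'af'
Operation: repeat 4 times
Concatenation: 'af' + 'af' + 'af' + 'af'
Result: afafafaf


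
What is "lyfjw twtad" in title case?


Input string: 'lyfjw twtad'
Operation: capitalize first letter of each word
Word transformations: 'lyfjw'->'Lyfjw', 'twtad'->'Twtad'
Result: Lyfjw Twtad


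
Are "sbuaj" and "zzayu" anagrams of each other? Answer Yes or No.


String 1: 'sbuaj' -> sorted: 'abjsu'
String 2: 'zzayu' -> sorted: 'auyzz'
Compare sorted forms: 'abjsu' != 'auyzz'
Anagram: No


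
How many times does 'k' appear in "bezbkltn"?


Input string: 'bezbkltn'
Target character: 'k'
Scan each position: s[4]='k'
Matches found at indices: 4
Total: 1


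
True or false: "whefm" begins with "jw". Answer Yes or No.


Input string: 'whefm'
Prefix to check: 'jw'
First 2 characters of input: 'wh'
Match: False
Result: No


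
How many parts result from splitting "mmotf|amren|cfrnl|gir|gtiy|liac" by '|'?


Input string: 'mmotf|amren|cfrnl|gir|gtiy|liac'
Delimiter: '|'
Split result: 'mmotf', 'amren', 'cfrnl', 'gir', 'gtiy', 'liac'
Number of parts: 6


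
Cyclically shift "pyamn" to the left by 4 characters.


Input: 'pyamn', shift = 4
Operation: split at index 4 and swap parts
Front part s[0:4] = 'pyam'
Back part s[4:] = 'n'
Rotated = back + front = 'n' + 'pyam'
Result: npyam


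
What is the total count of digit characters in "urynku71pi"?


Input string: 'urynku71pi'
Operation: count digit characters (0-9)
Scan: 'u', 'r', 'y', 'n', 'k', 'u', '7'(digit), '1'(digit), 'p', 'i'
Digits found: 2
Result: 2


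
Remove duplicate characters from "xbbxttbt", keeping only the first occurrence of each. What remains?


Input: 'xbbxttbt'
Operation: keep first occurrence of each character
Scan: s[0]='x' new -> keep; s[1]='b' new -> keep; s[2]='b' seen -> skip; s[3]='x' seen -> skip; s[4]='t' new -> keep; s[5]='t' seen -> skip; s[6]='b' seen -> skip; s[7]='t' seen -> skip
Result: xbt


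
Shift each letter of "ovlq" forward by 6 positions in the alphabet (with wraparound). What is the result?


Input: 'ovlq', shift = 6
Operation: for each letter, (position + 6) mod 26
Mapping: 'o'(14+6=20)->'u', 'v'(21+6=27, 27 mod 26=1)->'b', 'l'(11+6=17)->'r', 'q'(16+6=22)->'w'
Result: ubrw


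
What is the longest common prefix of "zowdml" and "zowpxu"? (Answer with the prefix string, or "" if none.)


String 1: 'zowdml'
String 2: 'zowpxu'
Compare position by position:
pos 0: 'z' vs 'z' match
pos 1: 'o' vs 'o' match
pos 2: 'w' vs 'w' match
pos 3: 'd' vs 'p' differ -> stop
Longest common prefix: "zow" (length 3)


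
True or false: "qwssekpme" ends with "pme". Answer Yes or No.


Input string: 'qwssekpme'
Suffix to check: 'pme'
Last 3 characters of input: 'pme'
Match: True
Result: Yes


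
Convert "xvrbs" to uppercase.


Input string: 'xvrbs'
Operation: convert each letter to uppercase
Mapping: 'x'->'X', 'v'->'V', 'r'->'R', 'b'->'B', 's'->'S'
Result: XVRBS


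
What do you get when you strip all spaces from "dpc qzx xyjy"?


Input string: 'dpc qzx xyjy'
Operation: remove all spaces
Words: 'dpc', 'qzx', 'xyjy'
Join without spaces: dpcqzxxyjy


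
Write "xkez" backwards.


Input string: 'xkez'
Operation: reverse character order
Original order: 'x' -> 'k' -> 'e' -> 'z'
Reversed order: 'z' -> 'e' -> 'k' -> 'x'
Result: zekx


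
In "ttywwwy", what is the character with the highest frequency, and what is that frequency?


Input: 'ttywwwy'
Operation: tally each character
Counts: 't':2, 'w':3, 'y':2
Maximum: 'w' appears 3 times


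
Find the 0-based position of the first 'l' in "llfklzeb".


Input string: 'llfklzeb'
Target: 'l'
Scanning left to right: s[0]='l'
First match at index: 0


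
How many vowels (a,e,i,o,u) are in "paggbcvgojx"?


Input string: 'paggbcvgojx'
Operation: count vowels (a, e, i, o, u)
Scan: s[0]='p', s[1]='a' (vowel), s[2]='g', s[3]='g', s[4]='b', s[5]='c', s[6]='v', s[7]='g', s[8]='o' (vowel), s[9]='j', s[10]='x'
Vowels found: 2
Result: 2


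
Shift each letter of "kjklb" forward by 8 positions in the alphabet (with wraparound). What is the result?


Input: 'kjklb', shift = 8
Operation: for each letter, (position + 8) mod 26
Mapping: 'k'(10+8=18)->'s', 'j'(9+8=17)->'r', 'k'(10+8=18)->'s', 'l'(11+8=19)->'t', 'b'(1+8=9)->'j'
Result: srstj


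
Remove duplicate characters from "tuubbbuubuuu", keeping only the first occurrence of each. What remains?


Input: 'tuubbbuubuuu'
Operation: keep first occurrence of each character
Scan: s[0]='t' new -> keep; s[1]='u' new -> keep; s[2]='u' seen -> skip; s[3]='b' new -> keep; s[4]='b' seen -> skip; s[5]='b' seen -> skip; s[6]='u' seen -> skip; s[7]='u' seen -> skip; s[8]='b' seen -> skip; s[9]='u' seen -> skip; s[10]='u' seen -> skip; s[11]='u' seen -> skip
Result: tub
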